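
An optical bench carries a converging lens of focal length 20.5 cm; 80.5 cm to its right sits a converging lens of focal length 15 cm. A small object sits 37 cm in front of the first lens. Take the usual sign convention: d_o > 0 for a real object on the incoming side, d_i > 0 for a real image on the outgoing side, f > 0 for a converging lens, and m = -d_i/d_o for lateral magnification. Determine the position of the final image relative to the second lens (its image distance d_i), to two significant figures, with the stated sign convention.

27 cm

Applying the thin-lens equation to the first lens, 1/20.5 = 1/37 + 1/d_i1, which gives d_i1 = 45.970 cm.
The intermediate image is 45.970 cm to the right of lens 1, so d_o2 = L - d_i1 = 80.5 - 45.970 = 34.530 cm.
Applying the thin-lens equation again with f_2 = 15 cm and d_o2 = 34.530 cm gives d_i2 = 26.521 cm.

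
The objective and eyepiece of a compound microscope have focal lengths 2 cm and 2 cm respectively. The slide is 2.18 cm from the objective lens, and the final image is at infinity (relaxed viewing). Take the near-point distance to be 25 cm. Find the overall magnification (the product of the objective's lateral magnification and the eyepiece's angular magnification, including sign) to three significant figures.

Objective: 1/d_i = 1/f_obj - 1/d_o = 1/2 - 1/2.18 = 0.04128 cm^-1, so d_i = 24.222 cm.
m_obj = -d_i/d_o = -24.222/2.18 = -11.111.
Eyepiece angular magnification (image at infinity): M_eye = D/f_e = 25/2 = 12.500.
Overall M = m_obj x M_eye = (-11.111)(12.500) = -138.89.

-139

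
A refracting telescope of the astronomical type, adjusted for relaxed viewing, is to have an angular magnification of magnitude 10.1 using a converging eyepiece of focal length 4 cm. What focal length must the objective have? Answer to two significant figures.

|M| = f_obj/|f_eye|, so f_obj = |M| x |f_eye| = 10.1 x 4 = 40.400 cm.

40 cm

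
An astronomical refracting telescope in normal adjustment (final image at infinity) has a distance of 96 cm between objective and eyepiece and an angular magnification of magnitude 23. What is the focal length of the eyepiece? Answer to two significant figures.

In normal adjustment the tube length equals f_obj + f_eye and |M| = f_obj/f_eye.
So f_obj = 23 f_eye and 23 f_eye + f_eye = 96 cm, giving f_eye = 96/24 = 4.000 cm and f_obj = 92.000 cm.

4.0 cm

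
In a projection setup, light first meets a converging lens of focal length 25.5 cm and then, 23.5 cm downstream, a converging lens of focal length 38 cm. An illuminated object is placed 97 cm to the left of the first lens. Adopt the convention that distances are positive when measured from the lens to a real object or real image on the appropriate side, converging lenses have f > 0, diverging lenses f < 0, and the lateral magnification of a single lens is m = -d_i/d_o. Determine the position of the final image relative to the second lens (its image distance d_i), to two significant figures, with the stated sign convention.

8.6 cm

Lens 1: 1/d_i1 = 1/f_1 - 1/d_o1 = 1/25.5 - 1/97 = 0.02891 cm^-1, so d_i1 = 34.594 cm.
Since 34.594 cm > 23.5 cm, the first image lies past the second lens and serves as a virtual object: d_o2 = L - d_i1 = -11.094 cm.
Lens 2: 1/d_i2 = 1/f_2 - 1/d_o2 = 1/38 - 1/(-11.094) = 0.11645 cm^-1, so d_i2 = 8.587 cm.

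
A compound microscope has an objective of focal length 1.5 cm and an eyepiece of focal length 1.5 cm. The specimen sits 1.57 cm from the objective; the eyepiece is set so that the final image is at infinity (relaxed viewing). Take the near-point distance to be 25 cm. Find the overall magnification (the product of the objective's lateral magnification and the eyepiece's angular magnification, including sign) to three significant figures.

-357

Objective: 1/d_i = 1/f_obj - 1/d_o = 1/1.5 - 1/1.57 = 0.02972 cm^-1, so d_i = 33.643 cm.
m_obj = -d_i/d_o = -33.643/1.57 = -21.429.
Eyepiece angular magnification (image at infinity): M_eye = D/f_e = 25/1.5 = 16.667.
Overall M = m_obj x M_eye = (-21.429)(16.667) = -357.14.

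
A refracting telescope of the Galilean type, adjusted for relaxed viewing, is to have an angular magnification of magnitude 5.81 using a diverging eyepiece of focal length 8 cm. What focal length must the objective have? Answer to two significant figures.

|M| = f_obj/|f_eye|, so f_obj = |M| x |f_eye| = 5.81 x 8 = 46.480 cm.

46 cm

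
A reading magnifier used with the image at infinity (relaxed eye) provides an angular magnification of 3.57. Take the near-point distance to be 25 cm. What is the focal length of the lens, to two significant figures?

For the image at infinity, M = D/f.
f = D/M = 25/3.57 = 7.003 cm.

7.0 cm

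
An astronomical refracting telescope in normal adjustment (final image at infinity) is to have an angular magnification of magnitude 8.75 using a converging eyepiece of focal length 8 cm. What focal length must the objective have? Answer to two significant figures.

70 cm

|M| = f_obj/|f_eye|, so f_obj = |M| x |f_eye| = 8.75 x 8 = 70.000 cm.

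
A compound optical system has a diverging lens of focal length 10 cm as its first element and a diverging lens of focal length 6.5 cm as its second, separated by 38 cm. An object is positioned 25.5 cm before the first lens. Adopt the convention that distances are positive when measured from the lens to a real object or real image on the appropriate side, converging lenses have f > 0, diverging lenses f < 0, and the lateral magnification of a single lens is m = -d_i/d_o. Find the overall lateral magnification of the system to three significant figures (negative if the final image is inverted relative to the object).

0.0354

Lens 1: 1/d_i1 = 1/f_1 - 1/d_o1 = 1/(-10) - 1/25.5 = -0.13922 cm^-1, so d_i1 = -7.183 cm.
m_1 = -(-7.183)/25.5 = 0.2817.
The intermediate image is virtual, 7.183 cm to the left of lens 1, so d_o2 = L - d_i1 = 38 - (-7.183) = 45.183 cm.
Lens 2: 1/d_i2 = 1/f_2 - 1/d_o2 = 1/(-6.5) - 1/(45.183) = -0.17598 cm^-1, so d_i2 = -5.683 cm.
m_2 = -(-5.683)/(45.183) = 0.1258.
The system's lateral magnification is m_1 m_2 = (0.2817)(0.1258) = 0.0354.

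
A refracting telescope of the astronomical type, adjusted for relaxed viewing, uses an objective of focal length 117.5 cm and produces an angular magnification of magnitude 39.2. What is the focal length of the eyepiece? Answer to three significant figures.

|M| = f_obj/f_eye, so f_eye = f_obj/|M| = 117.5/39.2 = 2.997 cm.

3.00 cm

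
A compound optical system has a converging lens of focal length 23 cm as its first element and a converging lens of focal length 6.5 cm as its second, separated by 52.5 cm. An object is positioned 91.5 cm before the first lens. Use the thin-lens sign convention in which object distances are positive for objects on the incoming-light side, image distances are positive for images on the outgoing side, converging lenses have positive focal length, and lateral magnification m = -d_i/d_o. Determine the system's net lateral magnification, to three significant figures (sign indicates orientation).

Lens 1: 1/d_i1 = 1/f_1 - 1/d_o1 = 1/23 - 1/91.5 = 0.03255 cm^-1, so d_i1 = 30.723 cm.
m_1 = -(30.723)/91.5 = -0.3358.
That image sits 21.777 cm in front of the second lens, so d_o2 = 21.777 cm.
Lens 2: 1/d_i2 = 1/f_2 - 1/d_o2 = 1/6.5 - 1/(21.777) = 0.10793 cm^-1, so d_i2 = 9.266 cm.
m_2 = -(9.266)/(21.777) = -0.4255.
Overall magnification: m = m_1 m_2 = 0.1429.

0.143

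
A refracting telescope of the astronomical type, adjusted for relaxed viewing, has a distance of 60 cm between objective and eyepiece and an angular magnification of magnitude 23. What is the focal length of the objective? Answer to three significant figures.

57.5 cm

In normal adjustment the tube length equals f_obj + f_eye and |M| = f_obj/f_eye.
So f_obj = 23 f_eye and 23 f_eye + f_eye = 60 cm, giving f_eye = 60/24 = 2.500 cm and f_obj = 57.500 cm.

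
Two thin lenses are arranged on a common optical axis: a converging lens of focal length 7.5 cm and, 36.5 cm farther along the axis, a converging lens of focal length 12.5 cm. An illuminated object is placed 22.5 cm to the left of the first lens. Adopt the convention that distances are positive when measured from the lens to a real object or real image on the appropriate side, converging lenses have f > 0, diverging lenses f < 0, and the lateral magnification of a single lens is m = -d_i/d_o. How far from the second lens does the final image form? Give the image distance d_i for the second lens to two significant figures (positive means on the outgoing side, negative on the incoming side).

25 cm

Applying the thin-lens equation to the first lens, 1/7.5 = 1/22.5 + 1/d_i1, which gives d_i1 = 11.250 cm.
The intermediate image is 11.250 cm to the right of lens 1, so d_o2 = L - d_i1 = 36.5 - 11.250 = 25.250 cm.
Applying the thin-lens equation again with f_2 = 12.5 cm and d_o2 = 25.250 cm gives d_i2 = 24.755 cm.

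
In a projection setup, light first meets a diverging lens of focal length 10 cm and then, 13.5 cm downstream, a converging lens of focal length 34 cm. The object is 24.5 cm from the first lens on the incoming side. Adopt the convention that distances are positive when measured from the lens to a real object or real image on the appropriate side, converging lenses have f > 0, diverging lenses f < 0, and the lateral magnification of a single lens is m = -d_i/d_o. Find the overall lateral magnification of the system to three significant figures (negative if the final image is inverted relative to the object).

Applying the thin-lens equation to the first lens, 1/(-10) = 1/24.5 + 1/d_i1, which gives d_i1 = -7.101 cm.
Its lateral magnification is m_1 = -d_i1/d_o1 = -(-7.101)/24.5 = 0.2899.
With d_i1 < 0 the first image is virtual and lies on the object side; the object distance for lens 2 is d_o2 = 13.5 - (-7.101) = 20.601 cm.
Applying the thin-lens equation again with f_2 = 34 cm and d_o2 = 20.601 cm gives d_i2 = -52.278 cm.
m_2 = -(-52.278)/(20.601) = 2.5376.
Total m = m_1 x m_2 = (0.2899)(2.5376) = 0.7355.

0.736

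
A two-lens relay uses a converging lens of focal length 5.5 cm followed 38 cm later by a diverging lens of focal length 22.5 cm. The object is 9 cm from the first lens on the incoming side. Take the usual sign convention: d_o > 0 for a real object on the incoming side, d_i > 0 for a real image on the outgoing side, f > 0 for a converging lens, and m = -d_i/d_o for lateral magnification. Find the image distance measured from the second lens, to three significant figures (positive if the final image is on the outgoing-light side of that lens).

First lens: d_i1 = 1/(1/5.5 - 1/9) = 14.143 cm.
The intermediate image is 14.143 cm to the right of lens 1, so d_o2 = L - d_i1 = 38 - 14.143 = 23.857 cm.
Second lens: d_i2 = 1/(1/(-22.5) - 1/(23.857)) = -11.579 cm.

-11.6 cm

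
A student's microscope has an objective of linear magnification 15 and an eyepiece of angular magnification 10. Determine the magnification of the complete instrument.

150

The overall magnification of a compound microscope is the product of the objective and eyepiece magnifications:
M = M_obj x M_eye = 15 x 10 = 150.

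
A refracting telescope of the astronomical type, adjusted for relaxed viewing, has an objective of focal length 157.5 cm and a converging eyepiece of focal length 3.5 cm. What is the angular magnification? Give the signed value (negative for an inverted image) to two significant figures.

M = -f_obj/f_eye = -157.5/(3.5) = -45.000.

-45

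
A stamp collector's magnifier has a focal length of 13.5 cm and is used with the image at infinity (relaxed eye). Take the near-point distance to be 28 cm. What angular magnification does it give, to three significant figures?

2.07

M = D/f = 28/13.5 = 2.074.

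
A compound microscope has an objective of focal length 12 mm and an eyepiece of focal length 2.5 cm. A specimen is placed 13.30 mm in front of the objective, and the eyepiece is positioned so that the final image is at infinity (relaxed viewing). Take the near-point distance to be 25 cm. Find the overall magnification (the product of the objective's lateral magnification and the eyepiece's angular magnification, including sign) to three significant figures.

Convert to cm: f_obj = 12 mm = 1.2 cm; d_o = 13.30 mm = 1.33 cm.
Objective: 1/d_i = 1/f_obj - 1/d_o = 1/1.2 - 1/1.33 = 0.08145 cm^-1, so d_i = 12.277 cm.
m_obj = -d_i/d_o = -12.277/1.33 = -9.231.
Eyepiece angular magnification (image at infinity): M_eye = D/f_e = 25/2.5 = 10.000.
Overall M = m_obj x M_eye = (-9.231)(10.000) = -92.31.

-92.3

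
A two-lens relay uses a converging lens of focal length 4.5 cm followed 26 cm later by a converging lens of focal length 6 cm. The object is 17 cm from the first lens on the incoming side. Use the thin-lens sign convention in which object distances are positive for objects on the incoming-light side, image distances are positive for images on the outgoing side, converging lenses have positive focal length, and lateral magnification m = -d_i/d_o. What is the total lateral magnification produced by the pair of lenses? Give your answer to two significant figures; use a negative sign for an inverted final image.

Applying the thin-lens equation to the first lens, 1/4.5 = 1/17 + 1/d_i1, which gives d_i1 = 6.120 cm.
Its lateral magnification is m_1 = -d_i1/d_o1 = -(6.120)/17 = -0.3600.
The intermediate image is 6.120 cm to the right of lens 1, so d_o2 = L - d_i1 = 26 - 6.120 = 19.880 cm.
Applying the thin-lens equation again with f_2 = 6 cm and d_o2 = 19.880 cm gives d_i2 = 8.594 cm.
m_2 = -(8.594)/(19.880) = -0.4323.
Overall magnification: m = m_1 m_2 = 0.1556.

0.16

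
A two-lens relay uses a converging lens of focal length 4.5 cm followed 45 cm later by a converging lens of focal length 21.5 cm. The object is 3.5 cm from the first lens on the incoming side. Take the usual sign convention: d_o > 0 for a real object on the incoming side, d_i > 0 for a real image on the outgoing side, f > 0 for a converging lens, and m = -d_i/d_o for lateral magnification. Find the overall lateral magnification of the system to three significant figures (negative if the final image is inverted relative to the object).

-2.46

Lens 1: 1/d_i1 = 1/f_1 - 1/d_o1 = 1/4.5 - 1/3.5 = -0.06349 cm^-1, so d_i1 = -15.750 cm.
m_1 = -(-15.750)/3.5 = 4.5000.
With d_i1 < 0 the first image is virtual and lies on the object side; the object distance for lens 2 is d_o2 = 45 - (-15.750) = 60.750 cm.
Lens 2: 1/d_i2 = 1/f_2 - 1/d_o2 = 1/21.5 - 1/(60.750) = 0.03005 cm^-1, so d_i2 = 33.277 cm.
m_2 = -(33.277)/(60.750) = -0.5478.
The system's lateral magnification is m_1 m_2 = (4.5000)(-0.5478) = -2.4650.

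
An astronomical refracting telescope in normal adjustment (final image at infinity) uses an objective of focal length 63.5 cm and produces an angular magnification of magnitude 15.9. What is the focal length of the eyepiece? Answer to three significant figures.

3.99 cm

|M| = f_obj/f_eye, so f_eye = f_obj/|M| = 63.5/15.9 = 3.994 cm.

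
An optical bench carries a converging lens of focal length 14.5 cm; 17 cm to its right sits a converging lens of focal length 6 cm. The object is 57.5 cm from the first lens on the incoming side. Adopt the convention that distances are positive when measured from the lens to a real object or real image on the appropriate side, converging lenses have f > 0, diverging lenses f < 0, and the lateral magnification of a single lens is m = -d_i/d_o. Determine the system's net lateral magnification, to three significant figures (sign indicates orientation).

First lens: d_i1 = 1/(1/14.5 - 1/57.5) = 19.390 cm.
m_1 = -(19.390)/57.5 = -0.3372.
Since 19.390 cm > 17 cm, the first image lies past the second lens and serves as a virtual object: d_o2 = L - d_i1 = -2.390 cm.
Second lens: d_i2 = 1/(1/6 - 1/(-2.390)) = 1.709 cm.
m_2 = -(1.709)/(-2.390) = 0.7152.
Overall magnification: m = m_1 m_2 = -0.2412.

-0.241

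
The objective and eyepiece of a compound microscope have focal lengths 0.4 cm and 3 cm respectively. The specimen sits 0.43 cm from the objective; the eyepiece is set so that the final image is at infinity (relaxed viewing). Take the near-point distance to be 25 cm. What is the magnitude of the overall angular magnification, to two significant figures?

110

Objective: 1/d_i = 1/f_obj - 1/d_o = 1/0.4 - 1/0.43 = 0.17442 cm^-1, so d_i = 5.733 cm.
m_obj = -d_i/d_o = -5.733/0.43 = -13.333.
Eyepiece angular magnification (image at infinity): M_eye = D/f_e = 25/3 = 8.333.
Overall M = m_obj x M_eye = (-13.333)(8.333) = -111.11.
|M| = 111.11.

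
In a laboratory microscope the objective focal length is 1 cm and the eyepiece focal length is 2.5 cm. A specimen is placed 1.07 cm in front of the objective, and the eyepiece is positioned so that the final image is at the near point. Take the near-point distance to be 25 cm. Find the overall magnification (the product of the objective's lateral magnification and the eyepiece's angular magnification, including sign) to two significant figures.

Objective: 1/d_i = 1/f_obj - 1/d_o = 1/1 - 1/1.07 = 0.06542 cm^-1, so d_i = 15.286 cm.
m_obj = -d_i/d_o = -15.286/1.07 = -14.286.
Eyepiece angular magnification (image at near point): M_eye = 1 + D/f_e = 1 + 25/2.5 = 11.000.
Overall M = m_obj x M_eye = (-14.286)(11.000) = -157.14.

-160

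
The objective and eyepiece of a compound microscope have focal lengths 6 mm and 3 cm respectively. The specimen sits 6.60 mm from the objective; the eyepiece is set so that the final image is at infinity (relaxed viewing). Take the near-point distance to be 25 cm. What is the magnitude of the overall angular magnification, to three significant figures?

83.3

Convert to cm: f_obj = 6 mm = 0.6 cm; d_o = 6.60 mm = 0.66 cm.
Objective: 1/d_i = 1/f_obj - 1/d_o = 1/0.6 - 1/0.66 = 0.15152 cm^-1, so d_i = 6.600 cm.
m_obj = -d_i/d_o = -6.600/0.66 = -10.000.
Eyepiece angular magnification (image at infinity): M_eye = D/f_e = 25/3 = 8.333.
Overall M = m_obj x M_eye = (-10.000)(8.333) = -83.33.
|M| = 83.33.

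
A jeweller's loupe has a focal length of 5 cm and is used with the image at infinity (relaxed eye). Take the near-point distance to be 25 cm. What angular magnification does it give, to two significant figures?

5.0

M = D/f = 25/5 = 5.000.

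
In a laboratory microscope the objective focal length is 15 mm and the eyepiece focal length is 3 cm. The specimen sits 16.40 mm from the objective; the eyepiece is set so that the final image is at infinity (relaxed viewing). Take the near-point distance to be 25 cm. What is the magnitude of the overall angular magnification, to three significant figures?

Convert to cm: f_obj = 15 mm = 1.5 cm; d_o = 16.40 mm = 1.64 cm.
Objective: 1/d_i = 1/f_obj - 1/d_o = 1/1.5 - 1/1.64 = 0.05691 cm^-1, so d_i = 17.571 cm.
m_obj = -d_i/d_o = -17.571/1.64 = -10.714.
Eyepiece angular magnification (image at infinity): M_eye = D/f_e = 25/3 = 8.333.
Overall M = m_obj x M_eye = (-10.714)(8.333) = -89.29.
|M| = 89.29.

89.3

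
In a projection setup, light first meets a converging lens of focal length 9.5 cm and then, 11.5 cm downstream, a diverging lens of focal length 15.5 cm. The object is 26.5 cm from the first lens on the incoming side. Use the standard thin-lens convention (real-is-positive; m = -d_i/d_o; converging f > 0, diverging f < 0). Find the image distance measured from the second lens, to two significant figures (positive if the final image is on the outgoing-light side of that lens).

4.2 cm

Applying the thin-lens equation to the first lens, 1/9.5 = 1/26.5 + 1/d_i1, which gives d_i1 = 14.809 cm.
Since 14.809 cm > 11.5 cm, the first image lies past the second lens and serves as a virtual object: d_o2 = L - d_i1 = -3.309 cm.
Applying the thin-lens equation again with f_2 = -15.5 cm and d_o2 = -3.309 cm gives d_i2 = 4.207 cm.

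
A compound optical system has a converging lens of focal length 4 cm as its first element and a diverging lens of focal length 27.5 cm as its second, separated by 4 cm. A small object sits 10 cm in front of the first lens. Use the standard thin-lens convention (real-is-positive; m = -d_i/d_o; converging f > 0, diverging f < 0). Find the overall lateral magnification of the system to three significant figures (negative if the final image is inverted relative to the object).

Lens 1: 1/d_i1 = 1/f_1 - 1/d_o1 = 1/4 - 1/10 = 0.15000 cm^-1, so d_i1 = 6.667 cm.
m_1 = -(6.667)/10 = -0.6667.
Since 6.667 cm > 4 cm, the first image lies past the second lens and serves as a virtual object: d_o2 = L - d_i1 = -2.667 cm.
Lens 2: 1/d_i2 = 1/f_2 - 1/d_o2 = 1/(-27.5) - 1/(-2.667) = 0.33864 cm^-1, so d_i2 = 2.953 cm.
m_2 = -(2.953)/(-2.667) = 1.1074.
Total m = m_1 x m_2 = (-0.6667)(1.1074) = -0.7383.

-0.738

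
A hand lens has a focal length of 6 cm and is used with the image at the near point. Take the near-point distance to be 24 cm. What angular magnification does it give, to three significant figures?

5.00

M = 1 + D/f = 1 + 24/6 = 5.000.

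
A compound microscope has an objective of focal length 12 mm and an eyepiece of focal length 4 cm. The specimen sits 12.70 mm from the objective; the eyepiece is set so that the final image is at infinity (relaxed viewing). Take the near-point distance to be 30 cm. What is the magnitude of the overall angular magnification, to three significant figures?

129

Convert to cm: f_obj = 12 mm = 1.2 cm; d_o = 12.70 mm = 1.27 cm.
Objective: 1/d_i = 1/f_obj - 1/d_o = 1/1.2 - 1/1.27 = 0.04593 cm^-1, so d_i = 21.771 cm.
m_obj = -d_i/d_o = -21.771/1.27 = -17.143.
Eyepiece angular magnification (image at infinity): M_eye = D/f_e = 30/4 = 7.500.
Overall M = m_obj x M_eye = (-17.143)(7.500) = -128.57.
|M| = 128.57.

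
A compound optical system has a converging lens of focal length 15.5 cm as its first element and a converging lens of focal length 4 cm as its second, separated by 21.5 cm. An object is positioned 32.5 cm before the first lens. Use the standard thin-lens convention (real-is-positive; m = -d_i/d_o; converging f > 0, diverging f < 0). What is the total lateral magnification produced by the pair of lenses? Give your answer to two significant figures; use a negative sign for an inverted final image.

First lens: d_i1 = 1/(1/15.5 - 1/32.5) = 29.632 cm.
m_1 = -(29.632)/32.5 = -0.9118.
This image would form 29.632 cm past lens 1, i.e. 8.132 cm beyond lens 2, so it is a virtual object for lens 2: d_o2 = 21.5 - 29.632 = -8.132 cm.
Second lens: d_i2 = 1/(1/4 - 1/(-8.132)) = 2.681 cm.
m_2 = -(2.681)/(-8.132) = 0.3297.
The system's lateral magnification is m_1 m_2 = (-0.9118)(0.3297) = -0.3006.

-0.30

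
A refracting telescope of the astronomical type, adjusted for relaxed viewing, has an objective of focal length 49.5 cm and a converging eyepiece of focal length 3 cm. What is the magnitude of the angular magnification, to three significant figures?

16.5

|M| = f_obj/|f_eye| = 49.5/3 = 16.500.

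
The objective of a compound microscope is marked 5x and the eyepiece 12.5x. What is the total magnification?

62.5

The overall magnification of a compound microscope is the product of the objective and eyepiece magnifications:
M = M_obj x M_eye = 5 x 12.5 = 62.5.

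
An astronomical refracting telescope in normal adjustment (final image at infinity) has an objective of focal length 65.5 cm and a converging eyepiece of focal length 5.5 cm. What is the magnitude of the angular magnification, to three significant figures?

11.9

|M| = f_obj/|f_eye| = 65.5/5.5 = 11.909.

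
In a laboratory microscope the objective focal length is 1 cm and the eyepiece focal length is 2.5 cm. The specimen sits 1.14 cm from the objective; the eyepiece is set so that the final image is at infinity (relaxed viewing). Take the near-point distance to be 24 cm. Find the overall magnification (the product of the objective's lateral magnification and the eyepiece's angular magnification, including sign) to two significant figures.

-69

Objective: 1/d_i = 1/f_obj - 1/d_o = 1/1 - 1/1.14 = 0.12281 cm^-1, so d_i = 8.143 cm.
m_obj = -d_i/d_o = -8.143/1.14 = -7.143.
Eyepiece angular magnification (image at infinity): M_eye = D/f_e = 24/2.5 = 9.600.
Overall M = m_obj x M_eye = (-7.143)(9.600) = -68.57.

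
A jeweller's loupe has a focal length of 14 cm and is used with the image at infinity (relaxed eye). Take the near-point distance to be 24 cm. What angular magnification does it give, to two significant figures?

1.7

M = D/f = 24/14 = 1.714.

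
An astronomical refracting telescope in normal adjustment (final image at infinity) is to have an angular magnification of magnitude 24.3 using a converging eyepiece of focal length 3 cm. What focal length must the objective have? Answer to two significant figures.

|M| = f_obj/|f_eye|, so f_obj = |M| x |f_eye| = 24.3 x 3 = 72.900 cm.

73 cm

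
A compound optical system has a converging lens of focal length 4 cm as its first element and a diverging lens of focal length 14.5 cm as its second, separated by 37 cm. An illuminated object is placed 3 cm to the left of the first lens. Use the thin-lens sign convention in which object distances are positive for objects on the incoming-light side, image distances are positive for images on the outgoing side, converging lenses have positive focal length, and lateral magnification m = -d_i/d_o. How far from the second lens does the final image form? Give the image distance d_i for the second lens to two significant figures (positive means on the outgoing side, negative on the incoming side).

-11 cm

Applying the thin-lens equation to the first lens, 1/4 = 1/3 + 1/d_i1, which gives d_i1 = -12.000 cm.
With d_i1 < 0 the first image is virtual and lies on the object side; the object distance for lens 2 is d_o2 = 37 - (-12.000) = 49.000 cm.
Applying the thin-lens equation again with f_2 = -14.5 cm and d_o2 = 49.000 cm gives d_i2 = -11.189 cm.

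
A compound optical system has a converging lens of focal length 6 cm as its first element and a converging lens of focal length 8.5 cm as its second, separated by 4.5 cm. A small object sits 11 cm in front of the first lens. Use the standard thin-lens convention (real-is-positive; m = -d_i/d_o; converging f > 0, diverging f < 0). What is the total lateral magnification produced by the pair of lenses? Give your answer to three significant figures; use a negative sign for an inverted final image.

-0.593

Applying the thin-lens equation to the first lens, 1/6 = 1/11 + 1/d_i1, which gives d_i1 = 13.200 cm.
Its lateral magnification is m_1 = -d_i1/d_o1 = -(13.200)/11 = -1.2000.
Since 13.200 cm > 4.5 cm, the first image lies past the second lens and serves as a virtual object: d_o2 = L - d_i1 = -8.700 cm.
Applying the thin-lens equation again with f_2 = 8.5 cm and d_o2 = -8.700 cm gives d_i2 = 4.299 cm.
m_2 = -(4.299)/(-8.700) = 0.4942.
Total m = m_1 x m_2 = (-1.2000)(0.4942) = -0.5930.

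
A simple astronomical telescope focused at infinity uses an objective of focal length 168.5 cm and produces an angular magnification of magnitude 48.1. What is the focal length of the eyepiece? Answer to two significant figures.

|M| = f_obj/f_eye, so f_eye = f_obj/|M| = 168.5/48.1 = 3.503 cm.

3.5 cm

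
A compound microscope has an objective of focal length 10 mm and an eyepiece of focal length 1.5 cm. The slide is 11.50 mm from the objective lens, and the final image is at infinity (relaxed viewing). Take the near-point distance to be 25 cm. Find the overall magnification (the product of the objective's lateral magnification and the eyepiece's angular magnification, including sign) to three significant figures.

Convert to cm: f_obj = 10 mm = 1 cm; d_o = 11.50 mm = 1.15 cm.
Objective: 1/d_i = 1/f_obj - 1/d_o = 1/1 - 1/1.15 = 0.13043 cm^-1, so d_i = 7.667 cm.
m_obj = -d_i/d_o = -7.667/1.15 = -6.667.
Eyepiece angular magnification (image at infinity): M_eye = D/f_e = 25/1.5 = 16.667.
Overall M = m_obj x M_eye = (-6.667)(16.667) = -111.11.

-111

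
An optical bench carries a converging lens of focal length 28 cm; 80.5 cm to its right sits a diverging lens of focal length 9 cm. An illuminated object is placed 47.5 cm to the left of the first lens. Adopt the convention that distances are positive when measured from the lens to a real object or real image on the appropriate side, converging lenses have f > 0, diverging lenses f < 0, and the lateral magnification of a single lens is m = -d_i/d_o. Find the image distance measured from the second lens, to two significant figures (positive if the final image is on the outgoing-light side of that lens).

First lens: d_i1 = 1/(1/28 - 1/47.5) = 68.205 cm.
Object distance for lens 2: d_o2 = 80.5 - 68.205 = 12.295 cm.
Second lens: d_i2 = 1/(1/(-9) - 1/(12.295)) = -5.196 cm.

-5.2 cm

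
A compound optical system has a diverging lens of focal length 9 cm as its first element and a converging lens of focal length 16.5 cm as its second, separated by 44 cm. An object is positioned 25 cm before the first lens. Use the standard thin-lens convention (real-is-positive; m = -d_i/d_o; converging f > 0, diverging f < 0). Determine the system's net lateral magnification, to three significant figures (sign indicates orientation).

First lens: d_i1 = 1/(1/(-9) - 1/25) = -6.618 cm.
m_1 = -(-6.618)/25 = 0.2647.
The intermediate image is virtual, 6.618 cm to the left of lens 1, so d_o2 = L - d_i1 = 44 - (-6.618) = 50.618 cm.
Second lens: d_i2 = 1/(1/16.5 - 1/(50.618)) = 24.480 cm.
m_2 = -(24.480)/(50.618) = -0.4836.
Total m = m_1 x m_2 = (0.2647)(-0.4836) = -0.1280.

-0.128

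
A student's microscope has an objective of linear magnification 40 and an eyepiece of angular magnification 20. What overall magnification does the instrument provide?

800

The overall magnification of a compound microscope is the product of the objective and eyepiece magnifications:
M = M_obj x M_eye = 40 x 20 = 800.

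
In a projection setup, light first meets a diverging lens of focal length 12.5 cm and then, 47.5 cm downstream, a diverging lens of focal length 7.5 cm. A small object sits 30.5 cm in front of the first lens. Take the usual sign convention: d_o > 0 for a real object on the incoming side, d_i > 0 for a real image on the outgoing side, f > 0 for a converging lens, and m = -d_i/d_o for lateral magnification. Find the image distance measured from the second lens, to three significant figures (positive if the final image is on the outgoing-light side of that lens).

-6.62 cm

Applying the thin-lens equation to the first lens, 1/(-12.5) = 1/30.5 + 1/d_i1, which gives d_i1 = -8.866 cm.
The intermediate image is virtual, 8.866 cm to the left of lens 1, so d_o2 = L - d_i1 = 47.5 - (-8.866) = 56.366 cm.
Applying the thin-lens equation again with f_2 = -7.5 cm and d_o2 = 56.366 cm gives d_i2 = -6.619 cm.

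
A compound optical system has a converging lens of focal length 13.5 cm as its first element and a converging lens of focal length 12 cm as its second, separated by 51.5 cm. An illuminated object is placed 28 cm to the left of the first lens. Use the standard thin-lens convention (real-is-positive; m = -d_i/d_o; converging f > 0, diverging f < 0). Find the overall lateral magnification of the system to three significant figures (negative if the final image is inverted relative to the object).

Applying the thin-lens equation to the first lens, 1/13.5 = 1/28 + 1/d_i1, which gives d_i1 = 26.069 cm.
Its lateral magnification is m_1 = -d_i1/d_o1 = -(26.069)/28 = -0.9310.
Object distance for lens 2: d_o2 = 51.5 - 26.069 = 25.431 cm.
Applying the thin-lens equation again with f_2 = 12 cm and d_o2 = 25.431 cm gives d_i2 = 22.721 cm.
m_2 = -(22.721)/(25.431) = -0.8935.
The system's lateral magnification is m_1 m_2 = (-0.9310)(-0.8935) = 0.8318.

0.832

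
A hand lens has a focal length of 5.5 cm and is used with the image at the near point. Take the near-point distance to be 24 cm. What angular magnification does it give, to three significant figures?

5.36

M = 1 + D/f = 1 + 24/5.5 = 5.364.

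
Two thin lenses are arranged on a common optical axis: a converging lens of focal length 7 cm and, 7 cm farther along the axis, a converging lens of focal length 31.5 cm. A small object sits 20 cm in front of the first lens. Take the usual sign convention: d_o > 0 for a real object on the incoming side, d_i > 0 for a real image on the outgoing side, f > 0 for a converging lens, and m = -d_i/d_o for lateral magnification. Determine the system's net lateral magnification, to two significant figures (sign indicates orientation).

First lens: d_i1 = 1/(1/7 - 1/20) = 10.769 cm.
m_1 = -(10.769)/20 = -0.5385.
Since 10.769 cm > 7 cm, the first image lies past the second lens and serves as a virtual object: d_o2 = L - d_i1 = -3.769 cm.
Second lens: d_i2 = 1/(1/31.5 - 1/(-3.769)) = 3.366 cm.
m_2 = -(3.366)/(-3.769) = 0.8931.
The system's lateral magnification is m_1 m_2 = (-0.5385)(0.8931) = -0.4809.

-0.48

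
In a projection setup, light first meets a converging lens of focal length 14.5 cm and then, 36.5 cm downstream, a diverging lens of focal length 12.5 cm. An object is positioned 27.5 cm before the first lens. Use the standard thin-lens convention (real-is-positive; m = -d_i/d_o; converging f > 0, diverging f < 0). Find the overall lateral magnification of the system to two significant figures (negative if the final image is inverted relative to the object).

Lens 1: 1/d_i1 = 1/f_1 - 1/d_o1 = 1/14.5 - 1/27.5 = 0.03260 cm^-1, so d_i1 = 30.673 cm.
m_1 = -(30.673)/27.5 = -1.1154.
That image sits 5.827 cm in front of the second lens, so d_o2 = 5.827 cm.
Lens 2: 1/d_i2 = 1/f_2 - 1/d_o2 = 1/(-12.5) - 1/(5.827) = -0.25162 cm^-1, so d_i2 = -3.974 cm.
m_2 = -(-3.974)/(5.827) = 0.6821.
Total m = m_1 x m_2 = (-1.1154)(0.6821) = -0.7608.

-0.76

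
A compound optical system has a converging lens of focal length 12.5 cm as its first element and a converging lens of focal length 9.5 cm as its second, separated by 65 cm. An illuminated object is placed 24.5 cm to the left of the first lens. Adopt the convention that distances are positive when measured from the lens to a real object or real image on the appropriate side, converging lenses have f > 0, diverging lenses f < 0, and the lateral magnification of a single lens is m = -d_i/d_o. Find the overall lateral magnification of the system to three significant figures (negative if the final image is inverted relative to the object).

Lens 1: 1/d_i1 = 1/f_1 - 1/d_o1 = 1/12.5 - 1/24.5 = 0.03918 cm^-1, so d_i1 = 25.521 cm.
m_1 = -(25.521)/24.5 = -1.0417.
That image sits 39.479 cm in front of the second lens, so d_o2 = 39.479 cm.
Lens 2: 1/d_i2 = 1/f_2 - 1/d_o2 = 1/9.5 - 1/(39.479) = 0.07993 cm^-1, so d_i2 = 12.510 cm.
m_2 = -(12.510)/(39.479) = -0.3169.
Overall magnification: m = m_1 m_2 = 0.3301.

0.330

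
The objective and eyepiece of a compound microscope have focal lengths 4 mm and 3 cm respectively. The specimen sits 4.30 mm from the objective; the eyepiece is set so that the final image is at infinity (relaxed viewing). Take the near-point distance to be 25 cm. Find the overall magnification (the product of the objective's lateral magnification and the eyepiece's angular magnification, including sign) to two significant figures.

-110

Convert to cm: f_obj = 4 mm = 0.4 cm; d_o = 4.30 mm = 0.43 cm.
Objective: 1/d_i = 1/f_obj - 1/d_o = 1/0.4 - 1/0.43 = 0.17442 cm^-1, so d_i = 5.733 cm.
m_obj = -d_i/d_o = -5.733/0.43 = -13.333.
Eyepiece angular magnification (image at infinity): M_eye = D/f_e = 25/3 = 8.333.
Overall M = m_obj x M_eye = (-13.333)(8.333) = -111.11.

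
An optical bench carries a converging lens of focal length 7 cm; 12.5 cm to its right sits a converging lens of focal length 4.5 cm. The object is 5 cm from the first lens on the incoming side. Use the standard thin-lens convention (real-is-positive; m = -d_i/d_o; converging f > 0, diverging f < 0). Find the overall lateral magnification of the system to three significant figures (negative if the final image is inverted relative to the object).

-0.618

Applying the thin-lens equation to the first lens, 1/7 = 1/5 + 1/d_i1, which gives d_i1 = -17.500 cm.
Its lateral magnification is m_1 = -d_i1/d_o1 = -(-17.500)/5 = 3.5000.
The intermediate image is virtual, 17.500 cm to the left of lens 1, so d_o2 = L - d_i1 = 12.5 - (-17.500) = 30.000 cm.
Applying the thin-lens equation again with f_2 = 4.5 cm and d_o2 = 30.000 cm gives d_i2 = 5.294 cm.
m_2 = -(5.294)/(30.000) = -0.1765.
Overall magnification: m = m_1 m_2 = -0.6176.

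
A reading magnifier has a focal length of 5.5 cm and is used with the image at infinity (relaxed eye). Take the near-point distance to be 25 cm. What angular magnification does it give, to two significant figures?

M = D/f = 25/5.5 = 4.545.

4.5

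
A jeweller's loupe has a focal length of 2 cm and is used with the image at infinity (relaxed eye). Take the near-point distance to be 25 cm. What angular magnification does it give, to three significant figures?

12.5

M = D/f = 25/2 = 12.500.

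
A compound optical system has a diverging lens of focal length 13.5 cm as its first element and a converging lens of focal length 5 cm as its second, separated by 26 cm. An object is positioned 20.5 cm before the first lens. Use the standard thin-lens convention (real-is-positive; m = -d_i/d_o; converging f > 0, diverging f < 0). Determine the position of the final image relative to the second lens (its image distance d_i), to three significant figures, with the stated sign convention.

5.86 cm

First lens: d_i1 = 1/(1/(-13.5) - 1/20.5) = -8.140 cm.
The intermediate image is virtual, 8.140 cm to the left of lens 1, so d_o2 = L - d_i1 = 26 - (-8.140) = 34.140 cm.
Second lens: d_i2 = 1/(1/5 - 1/(34.140)) = 5.858 cm.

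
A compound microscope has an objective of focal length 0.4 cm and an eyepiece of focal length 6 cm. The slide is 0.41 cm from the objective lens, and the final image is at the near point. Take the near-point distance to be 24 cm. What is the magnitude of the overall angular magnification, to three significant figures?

Objective: 1/d_i = 1/f_obj - 1/d_o = 1/0.4 - 1/0.41 = 0.06098 cm^-1, so d_i = 16.400 cm.
m_obj = -d_i/d_o = -16.400/0.41 = -40.000.
Eyepiece angular magnification (image at near point): M_eye = 1 + D/f_e = 1 + 24/6 = 5.000.
Overall M = m_obj x M_eye = (-40.000)(5.000) = -200.00.
|M| = 200.00.

200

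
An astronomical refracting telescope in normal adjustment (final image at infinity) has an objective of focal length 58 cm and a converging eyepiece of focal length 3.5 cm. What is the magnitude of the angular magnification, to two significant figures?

17

|M| = f_obj/|f_eye| = 58/3.5 = 16.571.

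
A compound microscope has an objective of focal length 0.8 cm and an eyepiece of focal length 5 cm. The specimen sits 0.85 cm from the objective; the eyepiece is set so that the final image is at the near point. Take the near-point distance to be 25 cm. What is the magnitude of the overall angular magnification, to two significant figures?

Objective: 1/d_i = 1/f_obj - 1/d_o = 1/0.8 - 1/0.85 = 0.07353 cm^-1, so d_i = 13.600 cm.
m_obj = -d_i/d_o = -13.600/0.85 = -16.000.
Eyepiece angular magnification (image at near point): M_eye = 1 + D/f_e = 1 + 25/5 = 6.000.
Overall M = m_obj x M_eye = (-16.000)(6.000) = -96.00.
|M| = 96.00.

96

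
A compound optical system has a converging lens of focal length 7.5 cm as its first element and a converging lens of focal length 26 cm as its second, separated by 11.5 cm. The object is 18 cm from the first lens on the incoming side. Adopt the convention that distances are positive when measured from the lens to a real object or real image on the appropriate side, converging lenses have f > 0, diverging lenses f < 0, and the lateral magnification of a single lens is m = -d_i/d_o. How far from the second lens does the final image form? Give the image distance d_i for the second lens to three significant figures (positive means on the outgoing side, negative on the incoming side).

Applying the thin-lens equation to the first lens, 1/7.5 = 1/18 + 1/d_i1, which gives d_i1 = 12.857 cm.
This image would form 12.857 cm past lens 1, i.e. 1.357 cm beyond lens 2, so it is a virtual object for lens 2: d_o2 = 11.5 - 12.857 = -1.357 cm.
Applying the thin-lens equation again with f_2 = 26 cm and d_o2 = -1.357 cm gives d_i2 = 1.290 cm.

1.29 cm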